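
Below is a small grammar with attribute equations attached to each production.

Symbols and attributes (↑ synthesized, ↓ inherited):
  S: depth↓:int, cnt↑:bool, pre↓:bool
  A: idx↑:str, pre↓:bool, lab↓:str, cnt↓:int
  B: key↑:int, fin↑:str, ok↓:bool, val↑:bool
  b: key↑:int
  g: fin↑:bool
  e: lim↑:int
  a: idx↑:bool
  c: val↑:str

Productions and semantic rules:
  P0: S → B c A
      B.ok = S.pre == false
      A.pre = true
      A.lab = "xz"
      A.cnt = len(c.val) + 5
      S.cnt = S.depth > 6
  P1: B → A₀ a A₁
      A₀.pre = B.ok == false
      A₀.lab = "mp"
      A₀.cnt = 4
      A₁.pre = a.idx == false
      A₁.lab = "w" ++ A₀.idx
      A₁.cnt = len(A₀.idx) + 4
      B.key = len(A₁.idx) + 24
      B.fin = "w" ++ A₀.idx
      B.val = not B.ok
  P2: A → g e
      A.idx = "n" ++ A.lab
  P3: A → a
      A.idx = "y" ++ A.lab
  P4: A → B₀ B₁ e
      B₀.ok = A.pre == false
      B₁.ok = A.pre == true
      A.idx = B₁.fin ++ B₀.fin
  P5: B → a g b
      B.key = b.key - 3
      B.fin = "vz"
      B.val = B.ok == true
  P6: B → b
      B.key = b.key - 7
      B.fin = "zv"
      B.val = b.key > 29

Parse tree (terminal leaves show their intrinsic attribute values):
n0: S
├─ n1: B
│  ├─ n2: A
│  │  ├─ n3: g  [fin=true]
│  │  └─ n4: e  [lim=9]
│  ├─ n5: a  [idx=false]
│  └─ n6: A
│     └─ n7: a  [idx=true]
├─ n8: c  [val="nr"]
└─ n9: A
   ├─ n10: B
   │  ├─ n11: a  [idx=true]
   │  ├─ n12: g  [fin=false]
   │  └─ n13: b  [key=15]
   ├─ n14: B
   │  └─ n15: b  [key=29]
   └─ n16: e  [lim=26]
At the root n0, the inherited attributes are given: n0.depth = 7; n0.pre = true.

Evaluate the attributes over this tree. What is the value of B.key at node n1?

1. n0.depth = 7  [given at root]
2. n0.pre = true  [given at root]
3. n1.ok = false  [S.pre == false]
4. n2.pre = true  [B.ok == false]
5. n2.lab = "mp"  ["mp"]
6. n2.cnt = 4  [4]
7. n3.fin = true  [terminal]
8. n4.lim = 9  [terminal]
9. n2.idx = "nmp"  ["n" ++ A.lab]
10. n5.idx = false  [terminal]
11. n6.pre = true  [a.idx == false]
12. n6.lab = "wnmp"  ["w" ++ A₀.idx]
13. n6.cnt = 7  [len(A₀.idx) + 4]
14. n7.idx = true  [terminal]
15. n6.idx = "ywnmp"  ["y" ++ A.lab]
16. n1.key = 29  [len(A₁.idx) + 24]
17. n1.fin = "wnmp"  ["w" ++ A₀.idx]
18. n1.val = true  [not B.ok]
19. n8.val = "nr"  [terminal]
20. n9.pre = true  [true]
21. n9.lab = "xz"  ["xz"]
22. n9.cnt = 7  [len(c.val) + 5]
23. n10.ok = false  [A.pre == false]
24. n11.idx = true  [terminal]
25. n12.fin = false  [terminal]
26. n13.key = 15  [terminal]
27. n10.key = 12  [b.key - 3]
28. n10.fin = "vz"  ["vz"]
29. n10.val = false  [B.ok == true]
30. n14.ok = true  [A.pre == true]
31. n15.key = 29  [terminal]
32. n14.key = 22  [b.key - 7]
33. n14.fin = "zv"  ["zv"]
34. n14.val = false  [b.key > 29]
35. n16.lim = 26  [terminal]
36. n9.idx = "zvvz"  [B₁.fin ++ B₀.fin]
37. n0.cnt = true  [S.depth > 6]

29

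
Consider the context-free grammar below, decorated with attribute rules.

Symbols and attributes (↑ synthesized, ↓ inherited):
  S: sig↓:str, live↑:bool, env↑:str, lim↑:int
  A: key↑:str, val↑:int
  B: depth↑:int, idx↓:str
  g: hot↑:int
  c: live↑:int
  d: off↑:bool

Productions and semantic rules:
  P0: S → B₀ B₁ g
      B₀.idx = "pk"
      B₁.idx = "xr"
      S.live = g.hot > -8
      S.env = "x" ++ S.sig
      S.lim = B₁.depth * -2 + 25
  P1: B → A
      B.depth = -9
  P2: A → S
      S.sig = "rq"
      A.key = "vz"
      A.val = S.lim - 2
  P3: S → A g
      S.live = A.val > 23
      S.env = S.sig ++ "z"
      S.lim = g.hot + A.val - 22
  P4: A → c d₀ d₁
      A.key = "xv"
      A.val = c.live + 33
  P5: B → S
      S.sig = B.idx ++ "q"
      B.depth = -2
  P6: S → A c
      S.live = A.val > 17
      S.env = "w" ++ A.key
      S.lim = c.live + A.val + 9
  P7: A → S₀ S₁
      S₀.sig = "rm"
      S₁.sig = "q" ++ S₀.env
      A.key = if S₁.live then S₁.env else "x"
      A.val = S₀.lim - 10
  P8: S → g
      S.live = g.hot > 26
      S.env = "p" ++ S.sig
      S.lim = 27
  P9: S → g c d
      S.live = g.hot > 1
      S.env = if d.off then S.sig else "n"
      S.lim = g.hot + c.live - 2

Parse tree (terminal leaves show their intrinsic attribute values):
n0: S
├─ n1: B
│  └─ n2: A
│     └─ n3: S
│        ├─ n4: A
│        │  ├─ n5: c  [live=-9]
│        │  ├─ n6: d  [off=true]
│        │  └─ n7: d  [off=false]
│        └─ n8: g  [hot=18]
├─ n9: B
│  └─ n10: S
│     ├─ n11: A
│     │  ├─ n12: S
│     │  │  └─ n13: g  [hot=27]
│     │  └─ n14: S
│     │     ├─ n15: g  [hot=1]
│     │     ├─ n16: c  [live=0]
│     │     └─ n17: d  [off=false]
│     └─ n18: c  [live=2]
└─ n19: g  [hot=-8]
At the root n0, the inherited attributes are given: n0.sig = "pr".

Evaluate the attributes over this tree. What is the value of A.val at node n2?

1. n0.sig = "pr"  [given at root]
2. n1.idx = "pk"  ["pk"]
3. n3.sig = "rq"  ["rq"]
4. n5.live = -9  [terminal]
5. n6.off = true  [terminal]
6. n7.off = false  [terminal]
7. n4.key = "xv"  ["xv"]
8. n4.val = 24  [c.live + 33]
9. n8.hot = 18  [terminal]
10. n3.live = true  [A.val > 23]
11. n3.env = "rqz"  [S.sig ++ "z"]
12. n3.lim = 20  [g.hot + A.val - 22]
13. n2.key = "vz"  ["vz"]
14. n2.val = 18  [S.lim - 2]
15. n1.depth = -9  [-9]
16. n9.idx = "xr"  ["xr"]
17. n10.sig = "xrq"  [B.idx ++ "q"]
18. n12.sig = "rm"  ["rm"]
19. n13.hot = 27  [terminal]
20. n12.live = true  [g.hot > 26]
21. n12.env = "prm"  ["p" ++ S.sig]
22. n12.lim = 27  [27]
23. n14.sig = "qprm"  ["q" ++ S₀.env]
24. n15.hot = 1  [terminal]
25. n16.live = 0  [terminal]
26. n17.off = false  [terminal]
27. n14.live = false  [g.hot > 1]
28. n14.env = "n"  [if d.off then S.sig else "n"]
29. n14.lim = -1  [g.hot + c.live - 2]
30. n11.key = "x"  [if S₁.live then S₁.env else "x"]
31. n11.val = 17  [S₀.lim - 10]
32. n18.live = 2  [terminal]
33. n10.live = false  [A.val > 17]
34. n10.env = "wx"  ["w" ++ A.key]
35. n10.lim = 28  [c.live + A.val + 9]
36. n9.depth = -2  [-2]
37. n19.hot = -8  [terminal]
38. n0.live = false  [g.hot > -8]
39. n0.env = "xpr"  ["x" ++ S.sig]
40. n0.lim = 29  [B₁.depth * -2 + 25]

18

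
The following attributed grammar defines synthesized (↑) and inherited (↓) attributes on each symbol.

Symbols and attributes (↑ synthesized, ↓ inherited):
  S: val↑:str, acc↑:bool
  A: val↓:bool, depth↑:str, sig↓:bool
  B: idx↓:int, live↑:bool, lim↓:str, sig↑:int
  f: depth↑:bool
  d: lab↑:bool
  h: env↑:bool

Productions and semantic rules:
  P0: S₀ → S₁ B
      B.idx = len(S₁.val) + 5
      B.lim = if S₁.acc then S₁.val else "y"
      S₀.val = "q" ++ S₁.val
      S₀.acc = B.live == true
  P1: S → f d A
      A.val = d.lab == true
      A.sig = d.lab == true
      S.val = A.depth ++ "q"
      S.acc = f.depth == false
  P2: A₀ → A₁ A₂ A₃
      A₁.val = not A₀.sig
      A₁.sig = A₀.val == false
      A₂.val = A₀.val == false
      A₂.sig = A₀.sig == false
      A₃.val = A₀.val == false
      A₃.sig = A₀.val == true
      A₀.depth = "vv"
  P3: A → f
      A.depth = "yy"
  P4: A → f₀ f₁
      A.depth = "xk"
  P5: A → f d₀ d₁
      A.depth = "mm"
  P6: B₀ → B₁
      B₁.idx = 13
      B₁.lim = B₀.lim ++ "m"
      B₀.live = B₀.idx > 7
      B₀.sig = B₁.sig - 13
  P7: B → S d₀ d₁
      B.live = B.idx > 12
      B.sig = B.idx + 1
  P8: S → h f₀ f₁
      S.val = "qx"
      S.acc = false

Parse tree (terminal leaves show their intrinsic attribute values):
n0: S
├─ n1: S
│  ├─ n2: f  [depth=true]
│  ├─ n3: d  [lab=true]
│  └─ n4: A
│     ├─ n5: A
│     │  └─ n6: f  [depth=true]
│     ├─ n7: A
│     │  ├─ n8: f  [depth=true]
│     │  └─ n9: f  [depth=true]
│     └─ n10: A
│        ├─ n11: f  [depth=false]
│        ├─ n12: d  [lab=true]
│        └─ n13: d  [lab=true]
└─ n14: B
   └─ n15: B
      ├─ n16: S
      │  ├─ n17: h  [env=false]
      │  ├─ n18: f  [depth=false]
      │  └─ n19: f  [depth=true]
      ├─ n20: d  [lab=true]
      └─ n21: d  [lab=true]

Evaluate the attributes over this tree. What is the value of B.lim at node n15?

"ym"

1. n2.depth = true  [terminal]
2. n3.lab = true  [terminal]
3. n4.val = true  [d.lab == true]
4. n4.sig = true  [d.lab == true]
5. n5.val = false  [not A₀.sig]
6. n5.sig = false  [A₀.val == false]
7. n6.depth = true  [terminal]
8. n5.depth = "yy"  ["yy"]
9. n7.val = false  [A₀.val == false]
10. n7.sig = false  [A₀.sig == false]
11. n8.depth = true  [terminal]
12. n9.depth = true  [terminal]
13. n7.depth = "xk"  ["xk"]
14. n10.val = false  [A₀.val == false]
15. n10.sig = true  [A₀.val == true]
16. n11.depth = false  [terminal]
17. n12.lab = true  [terminal]
18. n13.lab = true  [terminal]
19. n10.depth = "mm"  ["mm"]
20. n4.depth = "vv"  ["vv"]
21. n1.val = "vvq"  [A.depth ++ "q"]
22. n1.acc = false  [f.depth == false]
23. n14.idx = 8  [len(S₁.val) + 5]
24. n14.lim = "y"  [if S₁.acc then S₁.val else "y"]
25. n15.idx = 13  [13]
26. n15.lim = "ym"  [B₀.lim ++ "m"]
27. n17.env = false  [terminal]
28. n18.depth = false  [terminal]
29. n19.depth = true  [terminal]
30. n16.val = "qx"  ["qx"]
31. n16.acc = false  [false]
32. n20.lab = true  [terminal]
33. n21.lab = true  [terminal]
34. n15.live = true  [B.idx > 12]
35. n15.sig = 14  [B.idx + 1]
36. n14.live = true  [B₀.idx > 7]
37. n14.sig = 1  [B₁.sig - 13]
38. n0.val = "qvvq"  ["q" ++ S₁.val]
39. n0.acc = true  [B.live == true]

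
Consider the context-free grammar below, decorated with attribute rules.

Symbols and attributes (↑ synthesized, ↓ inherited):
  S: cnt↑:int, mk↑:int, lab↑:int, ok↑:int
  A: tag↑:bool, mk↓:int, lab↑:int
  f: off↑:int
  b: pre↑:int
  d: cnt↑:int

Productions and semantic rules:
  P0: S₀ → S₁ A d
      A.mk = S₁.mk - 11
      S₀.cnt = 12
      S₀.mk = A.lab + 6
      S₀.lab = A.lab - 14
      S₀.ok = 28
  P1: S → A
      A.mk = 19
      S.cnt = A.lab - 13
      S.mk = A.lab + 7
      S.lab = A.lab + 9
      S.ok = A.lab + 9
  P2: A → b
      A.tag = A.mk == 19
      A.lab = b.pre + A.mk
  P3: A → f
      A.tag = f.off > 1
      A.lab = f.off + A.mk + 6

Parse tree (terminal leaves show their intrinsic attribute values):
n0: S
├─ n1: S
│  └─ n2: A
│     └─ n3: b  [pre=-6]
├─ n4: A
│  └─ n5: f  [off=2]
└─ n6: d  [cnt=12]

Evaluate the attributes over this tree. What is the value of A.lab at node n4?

1. n2.mk = 19  [19]
2. n3.pre = -6  [terminal]
3. n2.tag = true  [A.mk == 19]
4. n2.lab = 13  [b.pre + A.mk]
5. n1.cnt = 0  [A.lab - 13]
6. n1.mk = 20  [A.lab + 7]
7. n1.lab = 22  [A.lab + 9]
8. n1.ok = 22  [A.lab + 9]
9. n4.mk = 9  [S₁.mk - 11]
10. n5.off = 2  [terminal]
11. n4.tag = true  [f.off > 1]
12. n4.lab = 17  [f.off + A.mk + 6]
13. n6.cnt = 12  [terminal]
14. n0.cnt = 12  [12]
15. n0.mk = 23  [A.lab + 6]
16. n0.lab = 3  [A.lab - 14]
17. n0.ok = 28  [28]

17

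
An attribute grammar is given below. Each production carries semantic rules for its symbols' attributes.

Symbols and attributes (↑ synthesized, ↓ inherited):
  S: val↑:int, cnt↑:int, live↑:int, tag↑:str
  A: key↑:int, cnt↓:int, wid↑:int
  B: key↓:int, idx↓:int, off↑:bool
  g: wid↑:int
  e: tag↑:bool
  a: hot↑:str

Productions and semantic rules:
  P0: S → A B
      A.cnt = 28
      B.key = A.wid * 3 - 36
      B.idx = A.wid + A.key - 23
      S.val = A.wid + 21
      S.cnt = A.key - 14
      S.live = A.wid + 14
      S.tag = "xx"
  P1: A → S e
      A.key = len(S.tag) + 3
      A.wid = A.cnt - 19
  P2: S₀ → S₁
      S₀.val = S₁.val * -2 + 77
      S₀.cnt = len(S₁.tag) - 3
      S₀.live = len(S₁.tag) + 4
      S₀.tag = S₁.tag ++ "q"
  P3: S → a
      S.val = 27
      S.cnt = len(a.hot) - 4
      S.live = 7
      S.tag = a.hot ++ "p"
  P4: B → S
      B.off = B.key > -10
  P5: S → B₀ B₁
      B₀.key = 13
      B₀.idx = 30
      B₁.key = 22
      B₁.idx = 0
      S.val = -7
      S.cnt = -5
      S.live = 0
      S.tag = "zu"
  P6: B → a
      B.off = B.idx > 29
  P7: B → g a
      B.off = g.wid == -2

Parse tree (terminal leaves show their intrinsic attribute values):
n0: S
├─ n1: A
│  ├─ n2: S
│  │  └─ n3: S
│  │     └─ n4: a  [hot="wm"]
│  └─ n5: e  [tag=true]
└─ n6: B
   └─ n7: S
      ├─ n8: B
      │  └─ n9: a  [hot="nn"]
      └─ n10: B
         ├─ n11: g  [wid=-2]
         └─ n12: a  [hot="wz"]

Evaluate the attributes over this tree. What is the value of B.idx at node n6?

1. n1.cnt = 28  [28]
2. n4.hot = "wm"  [terminal]
3. n3.val = 27  [27]
4. n3.cnt = -2  [len(a.hot) - 4]
5. n3.live = 7  [7]
6. n3.tag = "wmp"  [a.hot ++ "p"]
7. n2.val = 23  [S₁.val * -2 + 77]
8. n2.cnt = 0  [len(S₁.tag) - 3]
9. n2.live = 7  [len(S₁.tag) + 4]
10. n2.tag = "wmpq"  [S₁.tag ++ "q"]
11. n5.tag = true  [terminal]
12. n1.key = 7  [len(S.tag) + 3]
13. n1.wid = 9  [A.cnt - 19]
14. n6.key = -9  [A.wid * 3 - 36]
15. n6.idx = -7  [A.wid + A.key - 23]
16. n8.key = 13  [13]
17. n8.idx = 30  [30]
18. n9.hot = "nn"  [terminal]
19. n8.off = true  [B.idx > 29]
20. n10.key = 22  [22]
21. n10.idx = 0  [0]
22. n11.wid = -2  [terminal]
23. n12.hot = "wz"  [terminal]
24. n10.off = true  [g.wid == -2]
25. n7.val = -7  [-7]
26. n7.cnt = -5  [-5]
27. n7.live = 0  [0]
28. n7.tag = "zu"  ["zu"]
29. n6.off = true  [B.key > -10]
30. n0.val = 30  [A.wid + 21]
31. n0.cnt = -7  [A.key - 14]
32. n0.live = 23  [A.wid + 14]
33. n0.tag = "xx"  ["xx"]

-7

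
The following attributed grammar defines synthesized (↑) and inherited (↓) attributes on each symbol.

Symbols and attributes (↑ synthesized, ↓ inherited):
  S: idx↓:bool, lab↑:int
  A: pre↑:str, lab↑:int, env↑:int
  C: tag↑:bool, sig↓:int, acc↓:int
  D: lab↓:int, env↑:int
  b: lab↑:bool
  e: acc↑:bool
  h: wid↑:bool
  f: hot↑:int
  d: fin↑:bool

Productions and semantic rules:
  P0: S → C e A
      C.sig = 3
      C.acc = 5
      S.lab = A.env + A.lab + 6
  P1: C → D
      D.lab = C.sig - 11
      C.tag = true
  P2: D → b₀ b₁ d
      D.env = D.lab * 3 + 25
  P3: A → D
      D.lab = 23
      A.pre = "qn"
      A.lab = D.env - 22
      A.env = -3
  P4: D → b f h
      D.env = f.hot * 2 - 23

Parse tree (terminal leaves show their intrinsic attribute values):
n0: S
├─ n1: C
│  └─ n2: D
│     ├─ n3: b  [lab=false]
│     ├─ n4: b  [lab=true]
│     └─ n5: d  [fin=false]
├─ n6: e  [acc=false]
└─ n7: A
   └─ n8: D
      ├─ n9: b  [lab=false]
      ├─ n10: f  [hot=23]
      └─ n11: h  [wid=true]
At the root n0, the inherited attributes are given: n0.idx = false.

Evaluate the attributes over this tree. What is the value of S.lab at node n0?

1. n0.idx = false  [given at root]
2. n1.sig = 3  [3]
3. n1.acc = 5  [5]
4. n2.lab = -8  [C.sig - 11]
5. n3.lab = false  [terminal]
6. n4.lab = true  [terminal]
7. n5.fin = false  [terminal]
8. n2.env = 1  [D.lab * 3 + 25]
9. n1.tag = true  [true]
10. n6.acc = false  [terminal]
11. n8.lab = 23  [23]
12. n9.lab = false  [terminal]
13. n10.hot = 23  [terminal]
14. n11.wid = true  [terminal]
15. n8.env = 23  [f.hot * 2 - 23]
16. n7.pre = "qn"  ["qn"]
17. n7.lab = 1  [D.env - 22]
18. n7.env = -3  [-3]
19. n0.lab = 4  [A.env + A.lab + 6]

4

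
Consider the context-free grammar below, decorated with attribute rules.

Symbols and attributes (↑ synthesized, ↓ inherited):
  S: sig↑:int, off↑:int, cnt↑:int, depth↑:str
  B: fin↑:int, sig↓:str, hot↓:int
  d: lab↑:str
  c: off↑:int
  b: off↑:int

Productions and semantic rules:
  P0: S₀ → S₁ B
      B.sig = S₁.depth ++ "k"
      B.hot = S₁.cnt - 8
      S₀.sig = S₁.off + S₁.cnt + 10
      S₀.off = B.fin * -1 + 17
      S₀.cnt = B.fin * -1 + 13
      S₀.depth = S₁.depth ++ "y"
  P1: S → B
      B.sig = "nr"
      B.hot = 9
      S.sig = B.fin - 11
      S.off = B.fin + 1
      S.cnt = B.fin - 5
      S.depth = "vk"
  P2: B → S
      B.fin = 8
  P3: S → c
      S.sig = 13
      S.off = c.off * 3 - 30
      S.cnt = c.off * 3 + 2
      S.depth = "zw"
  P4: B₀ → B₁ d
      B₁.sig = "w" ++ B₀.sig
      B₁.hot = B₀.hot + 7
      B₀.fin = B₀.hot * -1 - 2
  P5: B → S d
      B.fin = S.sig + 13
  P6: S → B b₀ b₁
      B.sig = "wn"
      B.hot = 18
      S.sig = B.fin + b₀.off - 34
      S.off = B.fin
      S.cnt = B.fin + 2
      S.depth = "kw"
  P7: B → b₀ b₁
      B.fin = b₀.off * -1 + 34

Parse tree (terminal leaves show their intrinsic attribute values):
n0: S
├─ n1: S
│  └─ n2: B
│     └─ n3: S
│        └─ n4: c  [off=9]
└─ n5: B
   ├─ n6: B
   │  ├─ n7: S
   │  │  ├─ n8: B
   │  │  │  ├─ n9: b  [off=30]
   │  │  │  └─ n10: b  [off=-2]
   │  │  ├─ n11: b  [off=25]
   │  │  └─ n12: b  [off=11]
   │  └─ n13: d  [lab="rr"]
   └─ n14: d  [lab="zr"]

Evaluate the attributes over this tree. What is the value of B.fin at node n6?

1. n2.sig = "nr"  ["nr"]
2. n2.hot = 9  [9]
3. n4.off = 9  [terminal]
4. n3.sig = 13  [13]
5. n3.off = -3  [c.off * 3 - 30]
6. n3.cnt = 29  [c.off * 3 + 2]
7. n3.depth = "zw"  ["zw"]
8. n2.fin = 8  [8]
9. n1.sig = -3  [B.fin - 11]
10. n1.off = 9  [B.fin + 1]
11. n1.cnt = 3  [B.fin - 5]
12. n1.depth = "vk"  ["vk"]
13. n5.sig = "vkk"  [S₁.depth ++ "k"]
14. n5.hot = -5  [S₁.cnt - 8]
15. n6.sig = "wvkk"  ["w" ++ B₀.sig]
16. n6.hot = 2  [B₀.hot + 7]
17. n8.sig = "wn"  ["wn"]
18. n8.hot = 18  [18]
19. n9.off = 30  [terminal]
20. n10.off = -2  [terminal]
21. n8.fin = 4  [b₀.off * -1 + 34]
22. n11.off = 25  [terminal]
23. n12.off = 11  [terminal]
24. n7.sig = -5  [B.fin + b₀.off - 34]
25. n7.off = 4  [B.fin]
26. n7.cnt = 6  [B.fin + 2]
27. n7.depth = "kw"  ["kw"]
28. n13.lab = "rr"  [terminal]
29. n6.fin = 8  [S.sig + 13]
30. n14.lab = "zr"  [terminal]
31. n5.fin = 3  [B₀.hot * -1 - 2]
32. n0.sig = 22  [S₁.off + S₁.cnt + 10]
33. n0.off = 14  [B.fin * -1 + 17]
34. n0.cnt = 10  [B.fin * -1 + 13]
35. n0.depth = "vky"  [S₁.depth ++ "y"]

8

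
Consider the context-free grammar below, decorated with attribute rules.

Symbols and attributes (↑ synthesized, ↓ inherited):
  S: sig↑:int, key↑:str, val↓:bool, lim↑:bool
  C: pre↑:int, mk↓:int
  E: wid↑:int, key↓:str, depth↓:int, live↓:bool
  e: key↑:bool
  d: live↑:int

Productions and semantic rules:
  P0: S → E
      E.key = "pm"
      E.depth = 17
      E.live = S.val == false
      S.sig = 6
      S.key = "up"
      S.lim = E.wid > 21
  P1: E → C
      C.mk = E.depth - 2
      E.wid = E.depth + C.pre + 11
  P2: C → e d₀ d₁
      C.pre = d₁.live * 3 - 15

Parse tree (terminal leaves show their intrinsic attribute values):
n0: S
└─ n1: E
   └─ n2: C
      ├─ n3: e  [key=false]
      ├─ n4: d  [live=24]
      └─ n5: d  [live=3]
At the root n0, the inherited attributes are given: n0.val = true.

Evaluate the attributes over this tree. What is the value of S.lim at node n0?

1. n0.val = true  [given at root]
2. n1.key = "pm"  ["pm"]
3. n1.depth = 17  [17]
4. n1.live = false  [S.val == false]
5. n2.mk = 15  [E.depth - 2]
6. n3.key = false  [terminal]
7. n4.live = 24  [terminal]
8. n5.live = 3  [terminal]
9. n2.pre = -6  [d₁.live * 3 - 15]
10. n1.wid = 22  [E.depth + C.pre + 11]
11. n0.sig = 6  [6]
12. n0.key = "up"  ["up"]
13. n0.lim = true  [E.wid > 21]

true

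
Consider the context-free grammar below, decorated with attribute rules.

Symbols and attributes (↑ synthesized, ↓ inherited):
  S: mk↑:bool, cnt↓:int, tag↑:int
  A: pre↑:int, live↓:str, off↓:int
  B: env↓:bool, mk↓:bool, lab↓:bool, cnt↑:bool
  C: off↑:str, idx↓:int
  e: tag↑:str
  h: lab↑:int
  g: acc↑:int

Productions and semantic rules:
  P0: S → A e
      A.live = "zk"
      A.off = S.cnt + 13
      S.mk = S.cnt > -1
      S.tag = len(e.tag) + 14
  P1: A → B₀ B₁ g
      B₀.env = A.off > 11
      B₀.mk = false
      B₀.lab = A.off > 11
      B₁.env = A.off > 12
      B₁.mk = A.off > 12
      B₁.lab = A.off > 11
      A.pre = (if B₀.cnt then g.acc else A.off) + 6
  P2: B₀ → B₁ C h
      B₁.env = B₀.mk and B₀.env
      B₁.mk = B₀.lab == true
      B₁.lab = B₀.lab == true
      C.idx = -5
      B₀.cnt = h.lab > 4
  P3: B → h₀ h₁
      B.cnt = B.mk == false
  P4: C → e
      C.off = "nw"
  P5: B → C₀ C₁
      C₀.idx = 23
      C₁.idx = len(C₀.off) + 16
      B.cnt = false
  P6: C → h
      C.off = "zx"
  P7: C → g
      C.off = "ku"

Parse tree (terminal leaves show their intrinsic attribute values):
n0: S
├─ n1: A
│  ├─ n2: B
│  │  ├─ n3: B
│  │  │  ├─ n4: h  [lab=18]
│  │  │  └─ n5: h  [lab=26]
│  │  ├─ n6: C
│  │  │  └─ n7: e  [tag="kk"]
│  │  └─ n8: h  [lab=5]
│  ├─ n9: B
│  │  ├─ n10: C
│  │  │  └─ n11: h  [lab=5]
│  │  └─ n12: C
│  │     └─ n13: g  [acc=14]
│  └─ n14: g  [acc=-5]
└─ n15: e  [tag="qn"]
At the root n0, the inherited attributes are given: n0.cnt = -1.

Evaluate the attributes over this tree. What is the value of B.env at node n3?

1. n0.cnt = -1  [given at root]
2. n1.live = "zk"  ["zk"]
3. n1.off = 12  [S.cnt + 13]
4. n2.env = true  [A.off > 11]
5. n2.mk = false  [false]
6. n2.lab = true  [A.off > 11]
7. n3.env = false  [B₀.mk and B₀.env]
8. n3.mk = true  [B₀.lab == true]
9. n3.lab = true  [B₀.lab == true]
10. n4.lab = 18  [terminal]
11. n5.lab = 26  [terminal]
12. n3.cnt = false  [B.mk == false]
13. n6.idx = -5  [-5]
14. n7.tag = "kk"  [terminal]
15. n6.off = "nw"  ["nw"]
16. n8.lab = 5  [terminal]
17. n2.cnt = true  [h.lab > 4]
18. n9.env = false  [A.off > 12]
19. n9.mk = false  [A.off > 12]
20. n9.lab = true  [A.off > 11]
21. n10.idx = 23  [23]
22. n11.lab = 5  [terminal]
23. n10.off = "zx"  ["zx"]
24. n12.idx = 18  [len(C₀.off) + 16]
25. n13.acc = 14  [terminal]
26. n12.off = "ku"  ["ku"]
27. n9.cnt = false  [false]
28. n14.acc = -5  [terminal]
29. n1.pre = 1  [(if B₀.cnt then g.acc else A.off) + 6]
30. n15.tag = "qn"  [terminal]
31. n0.mk = false  [S.cnt > -1]
32. n0.tag = 16  [len(e.tag) + 14]

false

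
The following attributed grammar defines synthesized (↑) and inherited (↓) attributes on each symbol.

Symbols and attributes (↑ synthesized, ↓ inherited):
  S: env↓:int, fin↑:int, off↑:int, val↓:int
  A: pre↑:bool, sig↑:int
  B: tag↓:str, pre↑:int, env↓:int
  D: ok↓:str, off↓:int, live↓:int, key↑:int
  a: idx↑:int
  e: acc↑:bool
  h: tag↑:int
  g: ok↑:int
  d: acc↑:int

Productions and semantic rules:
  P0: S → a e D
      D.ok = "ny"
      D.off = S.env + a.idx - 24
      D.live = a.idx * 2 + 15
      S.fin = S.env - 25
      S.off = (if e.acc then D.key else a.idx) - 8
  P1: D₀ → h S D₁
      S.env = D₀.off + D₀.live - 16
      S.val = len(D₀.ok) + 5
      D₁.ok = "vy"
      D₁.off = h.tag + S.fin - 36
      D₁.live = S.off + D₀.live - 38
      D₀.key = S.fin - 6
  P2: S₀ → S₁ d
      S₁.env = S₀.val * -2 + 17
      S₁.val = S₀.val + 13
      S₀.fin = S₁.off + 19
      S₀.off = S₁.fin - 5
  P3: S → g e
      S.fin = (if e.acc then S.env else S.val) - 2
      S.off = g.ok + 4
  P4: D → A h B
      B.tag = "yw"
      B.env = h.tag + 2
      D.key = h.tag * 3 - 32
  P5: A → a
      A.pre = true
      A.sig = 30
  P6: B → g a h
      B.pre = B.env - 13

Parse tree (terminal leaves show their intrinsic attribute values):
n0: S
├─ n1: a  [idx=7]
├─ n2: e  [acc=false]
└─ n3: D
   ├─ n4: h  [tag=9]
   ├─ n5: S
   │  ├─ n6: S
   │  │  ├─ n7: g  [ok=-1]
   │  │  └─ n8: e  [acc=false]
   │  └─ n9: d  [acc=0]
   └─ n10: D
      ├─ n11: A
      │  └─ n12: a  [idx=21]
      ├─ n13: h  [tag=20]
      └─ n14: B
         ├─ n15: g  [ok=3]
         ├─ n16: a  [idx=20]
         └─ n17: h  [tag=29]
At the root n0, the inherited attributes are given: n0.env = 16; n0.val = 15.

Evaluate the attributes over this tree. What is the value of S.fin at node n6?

18

1. n0.env = 16  [given at root]
2. n0.val = 15  [given at root]
3. n1.idx = 7  [terminal]
4. n2.acc = false  [terminal]
5. n3.ok = "ny"  ["ny"]
6. n3.off = -1  [S.env + a.idx - 24]
7. n3.live = 29  [a.idx * 2 + 15]
8. n4.tag = 9  [terminal]
9. n5.env = 12  [D₀.off + D₀.live - 16]
10. n5.val = 7  [len(D₀.ok) + 5]
11. n6.env = 3  [S₀.val * -2 + 17]
12. n6.val = 20  [S₀.val + 13]
13. n7.ok = -1  [terminal]
14. n8.acc = false  [terminal]
15. n6.fin = 18  [(if e.acc then S.env else S.val) - 2]
16. n6.off = 3  [g.ok + 4]
17. n9.acc = 0  [terminal]
18. n5.fin = 22  [S₁.off + 19]
19. n5.off = 13  [S₁.fin - 5]
20. n10.ok = "vy"  ["vy"]
21. n10.off = -5  [h.tag + S.fin - 36]
22. n10.live = 4  [S.off + D₀.live - 38]
23. n12.idx = 21  [terminal]
24. n11.pre = true  [true]
25. n11.sig = 30  [30]
26. n13.tag = 20  [terminal]
27. n14.tag = "yw"  ["yw"]
28. n14.env = 22  [h.tag + 2]
29. n15.ok = 3  [terminal]
30. n16.idx = 20  [terminal]
31. n17.tag = 29  [terminal]
32. n14.pre = 9  [B.env - 13]
33. n10.key = 28  [h.tag * 3 - 32]
34. n3.key = 16  [S.fin - 6]
35. n0.fin = -9  [S.env - 25]
36. n0.off = -1  [(if e.acc then D.key else a.idx) - 8]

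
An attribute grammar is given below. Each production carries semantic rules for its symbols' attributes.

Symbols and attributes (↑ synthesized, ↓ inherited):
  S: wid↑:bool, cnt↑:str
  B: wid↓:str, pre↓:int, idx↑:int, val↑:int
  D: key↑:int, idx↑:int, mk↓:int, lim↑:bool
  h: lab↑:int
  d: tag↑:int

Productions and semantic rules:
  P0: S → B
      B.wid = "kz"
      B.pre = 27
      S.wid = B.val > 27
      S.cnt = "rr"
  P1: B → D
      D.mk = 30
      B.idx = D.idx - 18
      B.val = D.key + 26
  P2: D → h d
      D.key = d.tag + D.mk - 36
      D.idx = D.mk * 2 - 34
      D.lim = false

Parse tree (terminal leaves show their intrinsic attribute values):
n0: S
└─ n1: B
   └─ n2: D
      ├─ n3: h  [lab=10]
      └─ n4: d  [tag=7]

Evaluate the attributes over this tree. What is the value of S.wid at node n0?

false

1. n1.wid = "kz"  ["kz"]
2. n1.pre = 27  [27]
3. n2.mk = 30  [30]
4. n3.lab = 10  [terminal]
5. n4.tag = 7  [terminal]
6. n2.key = 1  [d.tag + D.mk - 36]
7. n2.idx = 26  [D.mk * 2 - 34]
8. n2.lim = false  [false]
9. n1.idx = 8  [D.idx - 18]
10. n1.val = 27  [D.key + 26]
11. n0.wid = false  [B.val > 27]
12. n0.cnt = "rr"  ["rr"]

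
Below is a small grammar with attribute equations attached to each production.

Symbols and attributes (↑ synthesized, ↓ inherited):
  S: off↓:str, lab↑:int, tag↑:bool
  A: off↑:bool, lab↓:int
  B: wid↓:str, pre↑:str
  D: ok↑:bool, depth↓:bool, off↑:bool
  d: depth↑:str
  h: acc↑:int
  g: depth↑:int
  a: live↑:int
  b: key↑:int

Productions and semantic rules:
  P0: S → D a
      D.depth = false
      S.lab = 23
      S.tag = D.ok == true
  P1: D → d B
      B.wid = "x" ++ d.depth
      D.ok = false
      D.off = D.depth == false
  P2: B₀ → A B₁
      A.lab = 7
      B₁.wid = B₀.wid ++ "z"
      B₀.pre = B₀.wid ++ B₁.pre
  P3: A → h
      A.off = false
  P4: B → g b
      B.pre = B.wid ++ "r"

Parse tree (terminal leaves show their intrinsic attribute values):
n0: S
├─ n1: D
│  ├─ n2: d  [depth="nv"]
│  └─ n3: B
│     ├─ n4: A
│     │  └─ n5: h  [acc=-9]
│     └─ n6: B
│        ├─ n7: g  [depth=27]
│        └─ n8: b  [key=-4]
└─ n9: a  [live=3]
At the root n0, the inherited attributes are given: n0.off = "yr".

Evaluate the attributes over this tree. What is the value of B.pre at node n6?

1. n0.off = "yr"  [given at root]
2. n1.depth = false  [false]
3. n2.depth = "nv"  [terminal]
4. n3.wid = "xnv"  ["x" ++ d.depth]
5. n4.lab = 7  [7]
6. n5.acc = -9  [terminal]
7. n4.off = false  [false]
8. n6.wid = "xnvz"  [B₀.wid ++ "z"]
9. n7.depth = 27  [terminal]
10. n8.key = -4  [terminal]
11. n6.pre = "xnvzr"  [B.wid ++ "r"]
12. n3.pre = "xnvxnvzr"  [B₀.wid ++ B₁.pre]
13. n1.ok = false  [false]
14. n1.off = true  [D.depth == false]
15. n9.live = 3  [terminal]
16. n0.lab = 23  [23]
17. n0.tag = false  [D.ok == true]

"xnvzr"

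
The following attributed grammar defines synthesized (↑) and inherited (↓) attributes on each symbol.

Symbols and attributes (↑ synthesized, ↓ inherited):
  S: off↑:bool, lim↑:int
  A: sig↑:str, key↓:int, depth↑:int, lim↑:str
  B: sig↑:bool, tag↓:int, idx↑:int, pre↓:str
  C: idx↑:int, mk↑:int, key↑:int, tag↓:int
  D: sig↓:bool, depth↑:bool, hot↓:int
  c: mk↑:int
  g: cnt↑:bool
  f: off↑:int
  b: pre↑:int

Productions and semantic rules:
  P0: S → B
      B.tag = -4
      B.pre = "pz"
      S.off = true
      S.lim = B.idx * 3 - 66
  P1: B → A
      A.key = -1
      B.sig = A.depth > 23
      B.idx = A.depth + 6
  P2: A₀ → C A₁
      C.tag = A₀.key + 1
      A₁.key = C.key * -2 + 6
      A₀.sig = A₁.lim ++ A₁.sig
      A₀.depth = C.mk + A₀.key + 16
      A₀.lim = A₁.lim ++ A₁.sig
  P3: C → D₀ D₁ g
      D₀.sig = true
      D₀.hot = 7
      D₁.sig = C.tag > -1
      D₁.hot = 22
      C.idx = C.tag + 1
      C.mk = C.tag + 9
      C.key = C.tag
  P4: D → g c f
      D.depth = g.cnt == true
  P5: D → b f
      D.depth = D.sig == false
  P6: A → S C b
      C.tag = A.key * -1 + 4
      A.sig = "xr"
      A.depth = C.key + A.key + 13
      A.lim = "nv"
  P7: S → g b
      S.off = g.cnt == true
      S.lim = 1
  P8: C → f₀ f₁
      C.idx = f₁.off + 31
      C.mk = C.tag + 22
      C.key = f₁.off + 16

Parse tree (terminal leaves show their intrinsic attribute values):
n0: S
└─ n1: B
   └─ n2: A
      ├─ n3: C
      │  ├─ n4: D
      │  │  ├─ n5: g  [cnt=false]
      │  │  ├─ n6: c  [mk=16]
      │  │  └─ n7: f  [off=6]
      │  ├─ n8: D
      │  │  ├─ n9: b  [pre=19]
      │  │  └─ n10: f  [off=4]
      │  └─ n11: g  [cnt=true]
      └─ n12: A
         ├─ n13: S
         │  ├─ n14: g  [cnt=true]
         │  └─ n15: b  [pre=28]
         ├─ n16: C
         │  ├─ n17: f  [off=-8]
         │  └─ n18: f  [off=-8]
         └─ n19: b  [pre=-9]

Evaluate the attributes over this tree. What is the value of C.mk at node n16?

1. n1.tag = -4  [-4]
2. n1.pre = "pz"  ["pz"]
3. n2.key = -1  [-1]
4. n3.tag = 0  [A₀.key + 1]
5. n4.sig = true  [true]
6. n4.hot = 7  [7]
7. n5.cnt = false  [terminal]
8. n6.mk = 16  [terminal]
9. n7.off = 6  [terminal]
10. n4.depth = false  [g.cnt == true]
11. n8.sig = true  [C.tag > -1]
12. n8.hot = 22  [22]
13. n9.pre = 19  [terminal]
14. n10.off = 4  [terminal]
15. n8.depth = false  [D.sig == false]
16. n11.cnt = true  [terminal]
17. n3.idx = 1  [C.tag + 1]
18. n3.mk = 9  [C.tag + 9]
19. n3.key = 0  [C.tag]
20. n12.key = 6  [C.key * -2 + 6]
21. n14.cnt = true  [terminal]
22. n15.pre = 28  [terminal]
23. n13.off = true  [g.cnt == true]
24. n13.lim = 1  [1]
25. n16.tag = -2  [A.key * -1 + 4]
26. n17.off = -8  [terminal]
27. n18.off = -8  [terminal]
28. n16.idx = 23  [f₁.off + 31]
29. n16.mk = 20  [C.tag + 22]
30. n16.key = 8  [f₁.off + 16]
31. n19.pre = -9  [terminal]
32. n12.sig = "xr"  ["xr"]
33. n12.depth = 27  [C.key + A.key + 13]
34. n12.lim = "nv"  ["nv"]
35. n2.sig = "nvxr"  [A₁.lim ++ A₁.sig]
36. n2.depth = 24  [C.mk + A₀.key + 16]
37. n2.lim = "nvxr"  [A₁.lim ++ A₁.sig]
38. n1.sig = true  [A.depth > 23]
39. n1.idx = 30  [A.depth + 6]
40. n0.off = true  [true]
41. n0.lim = 24  [B.idx * 3 - 66]

20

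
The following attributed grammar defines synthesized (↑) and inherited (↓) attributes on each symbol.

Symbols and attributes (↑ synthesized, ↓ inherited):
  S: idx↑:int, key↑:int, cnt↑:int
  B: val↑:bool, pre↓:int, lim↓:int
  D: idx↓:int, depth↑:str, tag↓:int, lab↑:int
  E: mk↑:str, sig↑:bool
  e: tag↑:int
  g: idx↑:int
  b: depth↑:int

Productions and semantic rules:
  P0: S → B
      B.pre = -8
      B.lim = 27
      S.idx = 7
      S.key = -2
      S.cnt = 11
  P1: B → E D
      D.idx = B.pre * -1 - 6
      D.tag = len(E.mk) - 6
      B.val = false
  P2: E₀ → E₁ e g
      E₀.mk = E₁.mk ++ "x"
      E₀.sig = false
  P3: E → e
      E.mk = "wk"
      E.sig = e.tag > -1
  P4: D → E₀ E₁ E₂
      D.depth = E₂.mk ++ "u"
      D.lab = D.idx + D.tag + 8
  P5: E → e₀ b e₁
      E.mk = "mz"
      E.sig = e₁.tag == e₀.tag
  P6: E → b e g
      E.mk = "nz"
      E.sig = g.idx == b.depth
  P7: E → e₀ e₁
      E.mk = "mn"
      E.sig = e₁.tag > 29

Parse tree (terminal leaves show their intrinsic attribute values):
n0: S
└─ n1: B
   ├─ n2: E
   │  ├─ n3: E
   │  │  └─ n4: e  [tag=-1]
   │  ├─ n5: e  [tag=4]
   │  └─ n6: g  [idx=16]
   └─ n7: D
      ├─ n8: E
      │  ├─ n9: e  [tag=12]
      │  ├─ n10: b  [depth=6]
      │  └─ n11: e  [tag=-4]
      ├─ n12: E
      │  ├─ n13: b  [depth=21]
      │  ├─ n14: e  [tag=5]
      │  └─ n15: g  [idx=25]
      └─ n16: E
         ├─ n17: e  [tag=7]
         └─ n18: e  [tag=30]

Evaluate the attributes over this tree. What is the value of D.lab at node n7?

1. n1.pre = -8  [-8]
2. n1.lim = 27  [27]
3. n4.tag = -1  [terminal]
4. n3.mk = "wk"  ["wk"]
5. n3.sig = false  [e.tag > -1]
6. n5.tag = 4  [terminal]
7. n6.idx = 16  [terminal]
8. n2.mk = "wkx"  [E₁.mk ++ "x"]
9. n2.sig = false  [false]
10. n7.idx = 2  [B.pre * -1 - 6]
11. n7.tag = -3  [len(E.mk) - 6]
12. n9.tag = 12  [terminal]
13. n10.depth = 6  [terminal]
14. n11.tag = -4  [terminal]
15. n8.mk = "mz"  ["mz"]
16. n8.sig = false  [e₁.tag == e₀.tag]
17. n13.depth = 21  [terminal]
18. n14.tag = 5  [terminal]
19. n15.idx = 25  [terminal]
20. n12.mk = "nz"  ["nz"]
21. n12.sig = false  [g.idx == b.depth]
22. n17.tag = 7  [terminal]
23. n18.tag = 30  [terminal]
24. n16.mk = "mn"  ["mn"]
25. n16.sig = true  [e₁.tag > 29]
26. n7.depth = "mnu"  [E₂.mk ++ "u"]
27. n7.lab = 7  [D.idx + D.tag + 8]
28. n1.val = false  [false]
29. n0.idx = 7  [7]
30. n0.key = -2  [-2]
31. n0.cnt = 11  [11]

7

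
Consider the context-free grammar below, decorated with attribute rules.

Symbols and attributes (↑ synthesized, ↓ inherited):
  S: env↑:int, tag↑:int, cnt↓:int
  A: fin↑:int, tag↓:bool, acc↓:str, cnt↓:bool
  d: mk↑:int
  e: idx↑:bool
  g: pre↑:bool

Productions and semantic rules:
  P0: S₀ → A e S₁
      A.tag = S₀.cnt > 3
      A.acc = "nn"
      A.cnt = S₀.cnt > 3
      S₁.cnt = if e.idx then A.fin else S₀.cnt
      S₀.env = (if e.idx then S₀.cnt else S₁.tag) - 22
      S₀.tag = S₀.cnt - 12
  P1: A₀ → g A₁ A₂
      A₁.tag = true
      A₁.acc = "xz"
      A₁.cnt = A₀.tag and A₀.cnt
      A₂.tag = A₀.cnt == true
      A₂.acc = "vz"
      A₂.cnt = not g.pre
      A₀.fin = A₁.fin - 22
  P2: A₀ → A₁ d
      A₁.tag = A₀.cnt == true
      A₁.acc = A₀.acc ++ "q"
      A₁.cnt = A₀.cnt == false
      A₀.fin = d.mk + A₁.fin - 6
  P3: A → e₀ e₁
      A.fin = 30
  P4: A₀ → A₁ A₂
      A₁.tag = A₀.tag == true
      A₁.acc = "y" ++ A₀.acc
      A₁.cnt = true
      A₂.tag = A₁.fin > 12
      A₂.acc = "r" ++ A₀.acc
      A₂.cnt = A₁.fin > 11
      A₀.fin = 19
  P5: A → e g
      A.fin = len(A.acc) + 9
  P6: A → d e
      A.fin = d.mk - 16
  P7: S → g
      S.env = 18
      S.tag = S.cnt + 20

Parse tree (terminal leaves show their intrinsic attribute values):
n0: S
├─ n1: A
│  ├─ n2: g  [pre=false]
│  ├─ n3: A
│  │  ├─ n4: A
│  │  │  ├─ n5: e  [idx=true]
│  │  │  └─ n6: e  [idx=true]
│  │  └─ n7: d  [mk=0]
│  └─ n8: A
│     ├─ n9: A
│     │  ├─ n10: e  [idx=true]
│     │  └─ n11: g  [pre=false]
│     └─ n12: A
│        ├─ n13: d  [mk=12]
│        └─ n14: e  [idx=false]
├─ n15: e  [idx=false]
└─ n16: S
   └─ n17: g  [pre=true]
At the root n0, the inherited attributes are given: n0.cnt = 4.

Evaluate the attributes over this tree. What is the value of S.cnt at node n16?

4

1. n0.cnt = 4  [given at root]
2. n1.tag = true  [S₀.cnt > 3]
3. n1.acc = "nn"  ["nn"]
4. n1.cnt = true  [S₀.cnt > 3]
5. n2.pre = false  [terminal]
6. n3.tag = true  [true]
7. n3.acc = "xz"  ["xz"]
8. n3.cnt = true  [A₀.tag and A₀.cnt]
9. n4.tag = true  [A₀.cnt == true]
10. n4.acc = "xzq"  [A₀.acc ++ "q"]
11. n4.cnt = false  [A₀.cnt == false]
12. n5.idx = true  [terminal]
13. n6.idx = true  [terminal]
14. n4.fin = 30  [30]
15. n7.mk = 0  [terminal]
16. n3.fin = 24  [d.mk + A₁.fin - 6]
17. n8.tag = true  [A₀.cnt == true]
18. n8.acc = "vz"  ["vz"]
19. n8.cnt = true  [not g.pre]
20. n9.tag = true  [A₀.tag == true]
21. n9.acc = "yvz"  ["y" ++ A₀.acc]
22. n9.cnt = true  [true]
23. n10.idx = true  [terminal]
24. n11.pre = false  [terminal]
25. n9.fin = 12  [len(A.acc) + 9]
26. n12.tag = false  [A₁.fin > 12]
27. n12.acc = "rvz"  ["r" ++ A₀.acc]
28. n12.cnt = true  [A₁.fin > 11]
29. n13.mk = 12  [terminal]
30. n14.idx = false  [terminal]
31. n12.fin = -4  [d.mk - 16]
32. n8.fin = 19  [19]
33. n1.fin = 2  [A₁.fin - 22]
34. n15.idx = false  [terminal]
35. n16.cnt = 4  [if e.idx then A.fin else S₀.cnt]
36. n17.pre = true  [terminal]
37. n16.env = 18  [18]
38. n16.tag = 24  [S.cnt + 20]
39. n0.env = 2  [(if e.idx then S₀.cnt else S₁.tag) - 22]
40. n0.tag = -8  [S₀.cnt - 12]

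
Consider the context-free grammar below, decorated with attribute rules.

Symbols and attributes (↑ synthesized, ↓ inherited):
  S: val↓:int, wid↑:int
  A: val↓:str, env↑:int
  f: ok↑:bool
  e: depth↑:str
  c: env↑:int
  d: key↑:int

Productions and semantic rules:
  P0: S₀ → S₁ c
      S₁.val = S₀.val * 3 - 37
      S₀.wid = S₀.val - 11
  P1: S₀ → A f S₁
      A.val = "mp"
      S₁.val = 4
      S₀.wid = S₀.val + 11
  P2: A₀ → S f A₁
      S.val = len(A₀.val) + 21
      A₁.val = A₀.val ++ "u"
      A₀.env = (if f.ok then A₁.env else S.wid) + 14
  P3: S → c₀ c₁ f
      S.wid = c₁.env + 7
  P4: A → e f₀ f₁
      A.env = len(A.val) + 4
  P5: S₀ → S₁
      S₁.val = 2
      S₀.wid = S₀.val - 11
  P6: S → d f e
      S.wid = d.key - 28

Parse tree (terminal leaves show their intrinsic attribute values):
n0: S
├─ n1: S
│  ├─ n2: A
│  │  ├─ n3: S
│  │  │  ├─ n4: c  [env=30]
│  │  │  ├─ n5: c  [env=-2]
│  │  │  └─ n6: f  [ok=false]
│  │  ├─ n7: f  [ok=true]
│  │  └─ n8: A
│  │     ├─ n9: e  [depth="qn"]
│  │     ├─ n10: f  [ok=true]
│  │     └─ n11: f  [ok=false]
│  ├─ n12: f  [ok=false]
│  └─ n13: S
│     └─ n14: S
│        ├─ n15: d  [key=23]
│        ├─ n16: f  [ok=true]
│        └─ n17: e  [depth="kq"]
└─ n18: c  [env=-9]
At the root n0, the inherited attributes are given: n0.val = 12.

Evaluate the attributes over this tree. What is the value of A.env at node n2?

1. n0.val = 12  [given at root]
2. n1.val = -1  [S₀.val * 3 - 37]
3. n2.val = "mp"  ["mp"]
4. n3.val = 23  [len(A₀.val) + 21]
5. n4.env = 30  [terminal]
6. n5.env = -2  [terminal]
7. n6.ok = false  [terminal]
8. n3.wid = 5  [c₁.env + 7]
9. n7.ok = true  [terminal]
10. n8.val = "mpu"  [A₀.val ++ "u"]
11. n9.depth = "qn"  [terminal]
12. n10.ok = true  [terminal]
13. n11.ok = false  [terminal]
14. n8.env = 7  [len(A.val) + 4]
15. n2.env = 21  [(if f.ok then A₁.env else S.wid) + 14]
16. n12.ok = false  [terminal]
17. n13.val = 4  [4]
18. n14.val = 2  [2]
19. n15.key = 23  [terminal]
20. n16.ok = true  [terminal]
21. n17.depth = "kq"  [terminal]
22. n14.wid = -5  [d.key - 28]
23. n13.wid = -7  [S₀.val - 11]
24. n1.wid = 10  [S₀.val + 11]
25. n18.env = -9  [terminal]
26. n0.wid = 1  [S₀.val - 11]

21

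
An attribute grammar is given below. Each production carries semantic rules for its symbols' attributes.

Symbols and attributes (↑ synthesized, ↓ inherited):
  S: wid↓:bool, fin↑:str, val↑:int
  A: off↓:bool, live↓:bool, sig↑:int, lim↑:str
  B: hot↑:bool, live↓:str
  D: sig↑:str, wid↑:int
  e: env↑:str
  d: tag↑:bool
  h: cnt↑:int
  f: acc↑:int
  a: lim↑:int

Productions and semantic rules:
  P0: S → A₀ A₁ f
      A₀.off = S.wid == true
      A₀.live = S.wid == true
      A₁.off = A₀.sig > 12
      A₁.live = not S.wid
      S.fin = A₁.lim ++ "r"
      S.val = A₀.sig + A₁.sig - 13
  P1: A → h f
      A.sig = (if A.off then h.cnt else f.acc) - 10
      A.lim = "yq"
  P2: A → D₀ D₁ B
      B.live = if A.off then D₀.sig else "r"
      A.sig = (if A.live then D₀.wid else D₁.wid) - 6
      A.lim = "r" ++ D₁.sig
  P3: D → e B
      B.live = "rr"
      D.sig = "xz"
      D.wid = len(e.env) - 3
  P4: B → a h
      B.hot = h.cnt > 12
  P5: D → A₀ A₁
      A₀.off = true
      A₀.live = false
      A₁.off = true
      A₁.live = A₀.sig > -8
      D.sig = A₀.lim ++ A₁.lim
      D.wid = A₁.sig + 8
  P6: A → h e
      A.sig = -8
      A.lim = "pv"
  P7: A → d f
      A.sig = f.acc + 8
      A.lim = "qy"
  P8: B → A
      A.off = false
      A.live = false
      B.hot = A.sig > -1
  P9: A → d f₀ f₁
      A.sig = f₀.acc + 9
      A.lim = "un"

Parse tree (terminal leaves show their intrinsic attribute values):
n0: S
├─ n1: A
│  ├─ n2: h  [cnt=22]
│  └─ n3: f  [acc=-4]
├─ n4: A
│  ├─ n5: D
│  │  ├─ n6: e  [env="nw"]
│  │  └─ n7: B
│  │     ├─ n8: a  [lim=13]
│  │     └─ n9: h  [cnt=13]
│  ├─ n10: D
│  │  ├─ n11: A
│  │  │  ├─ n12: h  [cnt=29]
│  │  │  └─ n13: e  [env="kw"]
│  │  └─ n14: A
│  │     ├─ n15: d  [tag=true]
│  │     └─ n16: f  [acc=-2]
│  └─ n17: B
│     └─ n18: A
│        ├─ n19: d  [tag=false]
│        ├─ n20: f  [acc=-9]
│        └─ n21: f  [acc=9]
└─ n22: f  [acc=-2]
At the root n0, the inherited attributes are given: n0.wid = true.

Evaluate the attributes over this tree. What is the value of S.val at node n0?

1. n0.wid = true  [given at root]
2. n1.off = true  [S.wid == true]
3. n1.live = true  [S.wid == true]
4. n2.cnt = 22  [terminal]
5. n3.acc = -4  [terminal]
6. n1.sig = 12  [(if A.off then h.cnt else f.acc) - 10]
7. n1.lim = "yq"  ["yq"]
8. n4.off = false  [A₀.sig > 12]
9. n4.live = false  [not S.wid]
10. n6.env = "nw"  [terminal]
11. n7.live = "rr"  ["rr"]
12. n8.lim = 13  [terminal]
13. n9.cnt = 13  [terminal]
14. n7.hot = true  [h.cnt > 12]
15. n5.sig = "xz"  ["xz"]
16. n5.wid = -1  [len(e.env) - 3]
17. n11.off = true  [true]
18. n11.live = false  [false]
19. n12.cnt = 29  [terminal]
20. n13.env = "kw"  [terminal]
21. n11.sig = -8  [-8]
22. n11.lim = "pv"  ["pv"]
23. n14.off = true  [true]
24. n14.live = false  [A₀.sig > -8]
25. n15.tag = true  [terminal]
26. n16.acc = -2  [terminal]
27. n14.sig = 6  [f.acc + 8]
28. n14.lim = "qy"  ["qy"]
29. n10.sig = "pvqy"  [A₀.lim ++ A₁.lim]
30. n10.wid = 14  [A₁.sig + 8]
31. n17.live = "r"  [if A.off then D₀.sig else "r"]
32. n18.off = false  [false]
33. n18.live = false  [false]
34. n19.tag = false  [terminal]
35. n20.acc = -9  [terminal]
36. n21.acc = 9  [terminal]
37. n18.sig = 0  [f₀.acc + 9]
38. n18.lim = "un"  ["un"]
39. n17.hot = true  [A.sig > -1]
40. n4.sig = 8  [(if A.live then D₀.wid else D₁.wid) - 6]
41. n4.lim = "rpvqy"  ["r" ++ D₁.sig]
42. n22.acc = -2  [terminal]
43. n0.fin = "rpvqyr"  [A₁.lim ++ "r"]
44. n0.val = 7  [A₀.sig + A₁.sig - 13]

7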